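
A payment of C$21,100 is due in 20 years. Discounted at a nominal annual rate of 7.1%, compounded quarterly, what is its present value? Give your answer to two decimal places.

C$5,164.09

With 4 periods per year: i = 0.01775, n = 80.
PV = 21,100 / (1 + 0.01775)^80 = 21,100 / 4.085911 = 5,164.0872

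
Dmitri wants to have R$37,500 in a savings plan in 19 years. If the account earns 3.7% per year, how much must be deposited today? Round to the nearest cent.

PV = 37,500 / (1 + 0.037)^19 = 37,500 / 1.994327 = 18,803.3356

R$18,803.34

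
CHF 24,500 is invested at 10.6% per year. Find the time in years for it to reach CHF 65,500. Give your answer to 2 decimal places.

(1+i)^n = 65500/24500 = 2.67347, so n = ln 2.67347 / ln 1.106 = 9.7606 years

9.76 years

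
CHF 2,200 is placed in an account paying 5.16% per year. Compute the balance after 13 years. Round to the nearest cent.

2,200 × (1+0.0516)^13 = 2,200 × 1.923346 = 4,231.3621

CHF 4,231.36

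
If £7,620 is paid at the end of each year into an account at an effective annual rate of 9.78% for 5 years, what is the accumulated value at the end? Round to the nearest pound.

£46,318

FV = PMT · [(1+i)^n − 1] / i = 7620 · 6.078417 = 46,317.5382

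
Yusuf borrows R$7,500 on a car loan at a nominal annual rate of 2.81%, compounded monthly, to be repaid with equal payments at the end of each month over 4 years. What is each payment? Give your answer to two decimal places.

i = 0.0281/12 = 0.00234167 per month; n = 4·12 = 48.
Annuity-PV factor = 45.350542; PMT = 7500 / 45.350542 = 165.3784

R$165.38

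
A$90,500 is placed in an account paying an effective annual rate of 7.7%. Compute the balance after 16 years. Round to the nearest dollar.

90,500 × (1+0.077)^16 = 90,500 × 3.276810 = 296,551.2998

A$296,551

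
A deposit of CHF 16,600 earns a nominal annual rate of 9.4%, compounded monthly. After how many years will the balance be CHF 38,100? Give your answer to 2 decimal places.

Periodic rate i = 0.094/12 = 0.00783333.
n = ln(38100/16600) / ln(1+0.00783333) = ln(2.29518) / 0.007803 = 106.4759 months
= 106.4759/12 years

8.87 years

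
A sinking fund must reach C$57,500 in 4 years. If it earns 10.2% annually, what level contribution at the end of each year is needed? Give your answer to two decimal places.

C$12,353.17

FV-annuity factor = 4.654677; PMT = 57500 / 4.654677 = 12,353.1660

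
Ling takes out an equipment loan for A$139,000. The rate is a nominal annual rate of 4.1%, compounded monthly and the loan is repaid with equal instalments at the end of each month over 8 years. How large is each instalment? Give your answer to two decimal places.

A$1,700.78

i = 0.041/12 = 0.00341667 per month; n = 8·12 = 96.
Annuity-PV factor = 81.727066; PMT = 139000 / 81.727066 = 1,700.7830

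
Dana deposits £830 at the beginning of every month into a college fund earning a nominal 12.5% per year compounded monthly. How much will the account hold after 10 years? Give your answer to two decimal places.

£198,686.50

With 12 periods per year: i = 0.0104167, n = 120.
Accumulation factor s(120|0.0104167) × (1+i) = 239.381329; FV = 830 × 239.381329 = 198,686.5027
(Beginning-of-period payments → annuity-due factor ×(1+i).)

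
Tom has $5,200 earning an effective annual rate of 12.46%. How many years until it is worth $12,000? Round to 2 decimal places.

(1+i)^n = 12000/5200 = 2.30769, so n = ln 2.30769 / ln 1.1246 = 7.1214 years

7.12 years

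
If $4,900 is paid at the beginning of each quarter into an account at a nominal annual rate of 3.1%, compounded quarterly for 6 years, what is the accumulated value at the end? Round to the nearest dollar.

With 4 periods per year: i = 0.00775, n = 24.
FV = PMT · [(1+i)^n − 1] / i × (1+i) = 4900 · 26.469229 = 129,699.2214
(Beginning-of-period payments → annuity-due factor ×(1+i).)

$129,699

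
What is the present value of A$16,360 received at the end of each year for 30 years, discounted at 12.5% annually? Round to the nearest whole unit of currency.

A$127,058

PV = PMT · [1 − (1+i)^(−n)] / i = 16360 · 7.766378 = 127,057.9390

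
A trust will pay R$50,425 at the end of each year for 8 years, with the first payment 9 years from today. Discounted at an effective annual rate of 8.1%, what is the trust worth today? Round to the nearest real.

R$154,813

PV at t=8 (ordinary 8-year annuity): 50425 × a(8|0.081) = 50425 × 5.724895 = 288,677.8233
Discount back 8 years: 288,677.8233 × (1+0.081)^(−8) = 288,677.8233 × 0.536284 = 154,813.1582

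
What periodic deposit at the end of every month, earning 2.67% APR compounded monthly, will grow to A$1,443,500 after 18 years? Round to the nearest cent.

i = 0.0267/12 = 0.002225 per month; n = 18·12 = 216.
FV-annuity factor = 276.935401; PMT = 1.4435e+06 / 276.935401 = 5,212.4069

A$5,212.41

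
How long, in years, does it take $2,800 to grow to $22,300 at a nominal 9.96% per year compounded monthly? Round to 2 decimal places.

Periodic rate i = 0.0996/12 = 0.0083.
n = ln(22300/2800) / ln(1+0.0083) = ln(7.96429) / 0.008266 = 251.0321 months
= 251.0321/12 years

20.92 years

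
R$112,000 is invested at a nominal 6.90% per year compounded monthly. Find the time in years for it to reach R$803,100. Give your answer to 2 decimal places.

Periodic rate i = 0.069/12 = 0.00575.
(1+i)^n = 803100/112000 = 7.17054, so n = ln 7.17054 / ln 1.00575 = 343.5893 months
= 343.5893/12 years

28.63 years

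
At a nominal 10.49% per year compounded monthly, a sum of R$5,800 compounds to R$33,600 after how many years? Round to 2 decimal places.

16.82 years

Periodic rate i = 0.1049/12 = 0.00874167.
(1+i)^n = 33600/5800 = 5.79310, so n = ln 5.79310 / ln 1.00874 = 201.8305 months
= 201.8305/12 years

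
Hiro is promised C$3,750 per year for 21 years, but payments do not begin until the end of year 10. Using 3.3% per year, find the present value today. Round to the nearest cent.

C$41,937.71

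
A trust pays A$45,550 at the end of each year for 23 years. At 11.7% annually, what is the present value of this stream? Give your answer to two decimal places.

A$358,761.43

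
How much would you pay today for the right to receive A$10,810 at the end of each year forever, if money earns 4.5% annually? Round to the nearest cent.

A$240,222.22

PV = C/r = 10810/0.045 = 240,222.2222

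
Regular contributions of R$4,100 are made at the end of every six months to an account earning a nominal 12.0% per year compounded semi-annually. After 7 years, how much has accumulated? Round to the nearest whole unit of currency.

R$86,162

With 2 periods per year: i = 0.06, n = 14.
FV = 4100 × [(1+0.06)^14 − 1] / 0.06 = 4100 × 21.015066 = 86,161.7703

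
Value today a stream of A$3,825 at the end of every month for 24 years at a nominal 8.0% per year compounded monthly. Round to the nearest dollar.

A$489,097

With 12 periods per year: i = 0.00666667, n = 288.
Annuity factor a(288|0.00666667) = 127.868388; PV = 3825 × 127.868388 = 489,096.5843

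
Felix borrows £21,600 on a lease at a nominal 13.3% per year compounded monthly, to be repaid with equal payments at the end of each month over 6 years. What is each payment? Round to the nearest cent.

£437.03

Periodic rate i = 0.133/12 = 0.0110833; n = 6 × 12 = 72 periods.
PMT = 21600 / ( [1 − (1+0.0110833)^(−72)] / 0.0110833 ) = 21600 / 49.424725 = 437.0282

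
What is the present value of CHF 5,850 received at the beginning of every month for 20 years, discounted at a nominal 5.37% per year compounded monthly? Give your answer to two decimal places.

CHF 863,425.68

i = 0.0537/12 = 0.004475 per month; n = 20·12 = 240.
PV = 5850 × [1 − (1+0.004475)^(−240)] / 0.004475 × (1+i) = 5850 × 147.594134 = 863,425.6822
(annuity-due: payments at period start, so ×(1+i).)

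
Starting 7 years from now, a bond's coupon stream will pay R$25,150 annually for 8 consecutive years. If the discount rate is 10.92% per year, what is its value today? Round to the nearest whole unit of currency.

PV at t=6 (ordinary 8-year annuity): 25150 × a(8|0.1092) = 25150 × 5.160837 = 129,795.0623
PV₀ = 129,795.0623 / (1+0.1092)^6 = 129,795.0623 / 1.862341 = 69,694.5801

R$69,695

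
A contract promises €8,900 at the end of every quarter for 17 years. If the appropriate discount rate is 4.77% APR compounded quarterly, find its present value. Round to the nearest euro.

€413,023

i = 0.0477/4 = 0.011925 per quarter; n = 17·4 = 68.
PV = 8900 × [1 − (1+0.011925)^(−68)] / 0.011925 = 8900 × 46.407127 = 413,023.4285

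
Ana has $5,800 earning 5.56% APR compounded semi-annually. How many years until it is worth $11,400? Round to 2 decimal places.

12.32 years

Periodic rate i = 0.0556/2 = 0.0278.
(1+i)^n = 11400/5800 = 1.96552, so n = ln 1.96552 / ln 1.0278 = 24.6441 half-years
= 24.6441/2 years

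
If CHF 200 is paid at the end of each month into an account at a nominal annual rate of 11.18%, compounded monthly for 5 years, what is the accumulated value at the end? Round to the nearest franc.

CHF 15,980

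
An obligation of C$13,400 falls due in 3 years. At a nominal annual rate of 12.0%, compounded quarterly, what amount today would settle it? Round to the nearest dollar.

Periodic rate i = 0.12/4 = 0.03; n = 3 × 4 = 12 periods.
PV = 13,400 / (1 + 0.03)^12 = 13,400 / 1.425761 = 9,398.4904

C$9,398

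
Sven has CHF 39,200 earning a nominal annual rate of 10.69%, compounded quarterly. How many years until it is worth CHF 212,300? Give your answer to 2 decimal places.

Periodic rate i = 0.1069/4 = 0.026725.
n = ln(212300/39200) / ln(1+0.026725) = ln(5.41582) / 0.026374 = 64.0523 quarters
= 64.0523/4 years

16.01 years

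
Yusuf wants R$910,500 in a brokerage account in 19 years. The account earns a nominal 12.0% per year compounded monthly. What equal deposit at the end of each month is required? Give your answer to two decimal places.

R$1,050.59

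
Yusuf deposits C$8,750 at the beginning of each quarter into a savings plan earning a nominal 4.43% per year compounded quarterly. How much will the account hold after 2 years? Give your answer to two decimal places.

i = 0.0443/4 = 0.011075 per quarter; n = 2·4 = 8.
Accumulation factor s(8|0.011075) × (1+i) = 8.409176; FV = 8750 × 8.409176 = 73,580.2912
Payments are at the start of each period, so multiply by (1+i).

C$73,580.29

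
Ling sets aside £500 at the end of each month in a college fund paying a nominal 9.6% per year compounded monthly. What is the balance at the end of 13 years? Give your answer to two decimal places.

£154,132.21

Periodic rate i = 0.096/12 = 0.008; n = 13 × 12 = 156 periods.
FV = 500 × [(1+0.008)^156 − 1] / 0.008 = 500 × 308.264416 = 154,132.2081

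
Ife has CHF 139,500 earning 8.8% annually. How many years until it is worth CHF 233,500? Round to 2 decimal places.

(1+i)^n = 233500/139500 = 1.67384, so n = ln 1.67384 / ln 1.088 = 6.1075 years

6.11 years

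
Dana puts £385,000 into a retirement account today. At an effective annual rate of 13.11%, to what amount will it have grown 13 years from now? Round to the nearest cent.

£1,909,737.87

FV = PV·(1+i)^n = 385,000 × 4.960358 = 1,909,737.8714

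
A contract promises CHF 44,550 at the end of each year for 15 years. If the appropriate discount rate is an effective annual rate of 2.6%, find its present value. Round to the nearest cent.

PV = PMT · [1 − (1+i)^(−n)] / i = 44550 · 12.290784 = 547,554.4338

CHF 547,554.43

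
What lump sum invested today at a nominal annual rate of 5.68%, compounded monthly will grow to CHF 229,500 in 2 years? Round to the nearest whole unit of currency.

CHF 204,910

i = 0.0568/12 = 0.00473333 per month; n = 2·12 = 24.
PV = FV·(1+i)^(−n) = 229,500 × 0.892854 = 204,910.0367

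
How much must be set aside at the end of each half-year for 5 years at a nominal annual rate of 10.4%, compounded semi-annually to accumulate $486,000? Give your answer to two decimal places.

i = 0.104/2 = 0.052 per half-year; n = 5·2 = 10.
FV-annuity factor = 12.695932; PMT = 486000 / 12.695932 = 38,279.9768

$38,279.98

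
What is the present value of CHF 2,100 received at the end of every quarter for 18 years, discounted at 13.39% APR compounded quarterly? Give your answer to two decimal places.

CHF 56,873.34

With 4 periods per year: i = 0.033475, n = 72.
PV = PMT · [1 − (1+i)^(−n)] / i = 2100 · 27.082545 = 56,873.3445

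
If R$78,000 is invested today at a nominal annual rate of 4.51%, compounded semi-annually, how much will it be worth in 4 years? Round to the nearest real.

With 2 periods per year: i = 0.02255, n = 8.
FV = 78,000 × (1 + 0.02255)^8 = 93,233.2937

R$93,233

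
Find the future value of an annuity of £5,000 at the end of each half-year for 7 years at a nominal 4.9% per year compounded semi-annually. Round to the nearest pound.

£82,317

With 2 periods per year: i = 0.0245, n = 14.
Accumulation factor s(14|0.0245) = 16.463460; FV = 5000 × 16.463460 = 82,317.3021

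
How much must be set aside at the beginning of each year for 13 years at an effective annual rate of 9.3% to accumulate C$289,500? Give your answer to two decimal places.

C$11,313.25

FV-annuity factor × (1+i) = 25.589462; PMT = 289500 / 25.589462 = 11,313.2508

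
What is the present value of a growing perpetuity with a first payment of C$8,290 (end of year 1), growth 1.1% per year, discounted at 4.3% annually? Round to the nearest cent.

C$259,062.50

PV = PMT / (i − g) = 8290 / (0.043 − 0.011) = 8290 / 0.032000 = 259,062.5000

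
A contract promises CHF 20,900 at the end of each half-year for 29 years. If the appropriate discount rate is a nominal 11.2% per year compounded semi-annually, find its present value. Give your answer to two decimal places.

i = 0.112/2 = 0.056 per half-year; n = 29·2 = 58.
PV = PMT · [1 − (1+i)^(−n)] / i = 20900 · 17.099779 = 357,385.3759

CHF 357,385.38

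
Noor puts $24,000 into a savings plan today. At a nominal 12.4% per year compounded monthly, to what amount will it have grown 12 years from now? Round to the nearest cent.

With 12 periods per year: i = 0.0103333, n = 144.
24,000 × (1+0.0103333)^144 = 24,000 × 4.394547 = 105,469.1386

$105,469.14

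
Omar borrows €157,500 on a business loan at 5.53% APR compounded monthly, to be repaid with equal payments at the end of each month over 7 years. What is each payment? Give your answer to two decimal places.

With 12 periods per year: i = 0.00460833, n = 84.
Annuity-PV factor = 69.520307; PMT = 157500 / 69.520307 = 2,265.5251

€2,265.53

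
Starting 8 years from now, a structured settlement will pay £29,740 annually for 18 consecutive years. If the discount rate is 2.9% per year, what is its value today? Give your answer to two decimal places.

£337,696.02

Value one period before first payment (t=7): 29740 × [1 − (1+0.029)^(−18)] / 0.029 = 29740 × 13.870515 = 412,509.1309
Discount back 7 years: 412,509.1309 × (1+0.029)^(−7) = 412,509.1309 × 0.818639 = 337,696.0204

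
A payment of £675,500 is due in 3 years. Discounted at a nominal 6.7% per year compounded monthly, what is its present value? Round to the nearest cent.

With 12 periods per year: i = 0.00558333, n = 36.
PV = FV·(1+i)^(−n) = 675,500 × 0.818370 = 552,808.8062

£552,808.81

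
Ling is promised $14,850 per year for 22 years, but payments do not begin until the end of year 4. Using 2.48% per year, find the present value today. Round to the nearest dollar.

$231,801

PV at t=3 (ordinary 22-year annuity): 14850 × a(22|0.0248) = 14850 × 16.799849 = 249,477.7601
PV₀ = 249,477.7601 / (1+0.0248)^3 = 249,477.7601 / 1.076260 = 231,800.5627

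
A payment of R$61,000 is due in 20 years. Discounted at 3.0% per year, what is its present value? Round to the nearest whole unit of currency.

PV = FV·(1+i)^(−n) = 61,000 × 0.553676 = 33,774.2210

R$33,774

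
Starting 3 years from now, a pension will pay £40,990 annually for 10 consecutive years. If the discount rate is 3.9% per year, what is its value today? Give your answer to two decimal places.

£309,514.01

Value one period before first payment (t=2): 40990 × [1 − (1+0.039)^(−10)] / 0.039 = 40990 × 8.151424 = 334,126.8703
Discount back 2 years: 334,126.8703 × (1+0.039)^(−2) = 334,126.8703 × 0.926337 = 309,514.0069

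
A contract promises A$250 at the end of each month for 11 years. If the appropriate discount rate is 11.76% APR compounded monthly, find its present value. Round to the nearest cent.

With 12 periods per year: i = 0.0098, n = 132.
Annuity factor a(132|0.0098) = 73.876088; PV = 250 × 73.876088 = 18,469.0220

A$18,469.02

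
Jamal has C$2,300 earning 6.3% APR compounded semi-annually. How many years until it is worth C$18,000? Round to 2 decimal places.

Periodic rate i = 0.063/2 = 0.0315.
(1+i)^n = 18000/2300 = 7.82609, so n = ln 7.82609 / ln 1.0315 = 66.3397 half-years
= 66.3397/2 years

33.17 years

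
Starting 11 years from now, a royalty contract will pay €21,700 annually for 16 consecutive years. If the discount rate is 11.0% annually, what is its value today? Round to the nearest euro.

€56,395

PV at t=10 (ordinary 16-year annuity): 21700 × a(16|0.11) = 21700 × 7.379162 = 160,127.8106
PV₀ = 160,127.8106 / (1+0.11)^10 = 160,127.8106 / 2.839421 = 56,394.5295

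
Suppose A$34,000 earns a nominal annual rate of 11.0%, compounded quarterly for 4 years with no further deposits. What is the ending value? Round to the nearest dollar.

A$52,479

With 4 periods per year: i = 0.0275, n = 16.
FV = PV·(1+i)^n = 34,000 × 1.543509 = 52,479.3208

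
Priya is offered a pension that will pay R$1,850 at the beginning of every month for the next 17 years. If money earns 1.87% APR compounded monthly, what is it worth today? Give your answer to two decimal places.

Periodic rate i = 0.0187/12 = 0.00155833; n = 17 × 12 = 204 periods.
Annuity factor a(204|0.00155833) × (1+i) = 174.910242; PV = 1850 × 174.910242 = 323,583.9483
(Beginning-of-period payments → annuity-due factor ×(1+i).)

R$323,583.95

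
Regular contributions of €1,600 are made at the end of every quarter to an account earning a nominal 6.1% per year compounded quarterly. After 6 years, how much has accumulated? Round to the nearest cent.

Periodic rate i = 0.061/4 = 0.01525; n = 6 × 4 = 24 periods.
FV = PMT · [(1+i)^n − 1] / i = 1600 · 28.719807 = 45,951.6909

€45,951.69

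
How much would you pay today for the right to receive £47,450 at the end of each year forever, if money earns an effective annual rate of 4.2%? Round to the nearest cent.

PV = PMT / i = 47450 / 0.042 = 1,129,761.9048

£1,129,761.90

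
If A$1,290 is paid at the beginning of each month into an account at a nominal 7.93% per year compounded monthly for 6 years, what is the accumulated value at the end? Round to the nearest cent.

A$119,231.92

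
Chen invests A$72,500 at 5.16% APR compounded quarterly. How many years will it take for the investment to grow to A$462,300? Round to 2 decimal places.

Periodic rate i = 0.0516/4 = 0.0129.
(1+i)^n = 462300/72500 = 6.37655, so n = ln 6.37655 / ln 1.0129 = 144.5389 quarters
= 144.5389/4 years

36.13 years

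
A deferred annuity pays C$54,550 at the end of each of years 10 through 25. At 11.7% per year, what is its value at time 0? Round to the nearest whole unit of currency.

PV at t=9 (ordinary 16-year annuity): 54550 × a(16|0.117) = 54550 × 7.091672 = 386,850.7199
PV₀ = 386,850.7199 / (1+0.117)^9 = 386,850.7199 / 2.706940 = 142,910.7345

C$142,911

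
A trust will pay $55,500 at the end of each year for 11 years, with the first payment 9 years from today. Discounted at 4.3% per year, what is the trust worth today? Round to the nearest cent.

Value one period before first payment (t=8): 55500 × [1 − (1+0.043)^(−11)] / 0.043 = 55500 × 8.620429 = 478,433.8065
PV₀ = 478,433.8065 / (1+0.043)^8 = 478,433.8065 / 1.400472 = 341,623.2282

$341,623.23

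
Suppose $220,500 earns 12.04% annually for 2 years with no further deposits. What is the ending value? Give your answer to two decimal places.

$276,792.80

FV = PV·(1+i)^n = 220,500 × 1.255296 = 276,792.8033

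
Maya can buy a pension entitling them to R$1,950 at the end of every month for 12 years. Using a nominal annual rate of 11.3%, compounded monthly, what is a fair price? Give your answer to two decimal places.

R$153,377.76

Periodic rate i = 0.113/12 = 0.00941667; n = 12 × 12 = 144 periods.
PV = PMT · [1 − (1+i)^(−n)] / i = 1950 · 78.655260 = 153,377.7567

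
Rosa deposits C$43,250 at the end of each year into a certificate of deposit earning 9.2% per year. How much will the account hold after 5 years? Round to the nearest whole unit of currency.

C$259,872

Accumulation factor s(5|0.092) = 6.008605; FV = 43250 × 6.008605 = 259,872.1697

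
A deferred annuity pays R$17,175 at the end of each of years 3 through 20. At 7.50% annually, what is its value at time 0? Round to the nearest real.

R$144,252

Value one period before first payment (t=2): 17175 × [1 − (1+0.075)^(−18)] / 0.075 = 17175 × 9.706009 = 166,700.7059
PV₀ = 166,700.7059 / (1+0.075)^2 = 166,700.7059 / 1.155625 = 144,251.5573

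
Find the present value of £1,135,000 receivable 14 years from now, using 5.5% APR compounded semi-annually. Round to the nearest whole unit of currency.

£531,012

Periodic rate i = 0.055/2 = 0.0275; n = 14 × 2 = 28 periods.
PV = FV·(1+i)^(−n) = 1,135,000 × 0.467852 = 531,012.3309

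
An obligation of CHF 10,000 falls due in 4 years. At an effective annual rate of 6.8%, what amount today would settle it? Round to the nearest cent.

CHF 7,686.26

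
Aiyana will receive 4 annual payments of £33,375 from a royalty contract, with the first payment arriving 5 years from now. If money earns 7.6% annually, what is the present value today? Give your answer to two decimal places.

£83,206.42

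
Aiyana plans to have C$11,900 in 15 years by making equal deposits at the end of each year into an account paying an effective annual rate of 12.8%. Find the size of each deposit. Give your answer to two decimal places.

C$299.24

PMT = 11900 / ( [(1+0.128)^15 − 1] / 0.128 ) = 11900 / 39.767729 = 299.2376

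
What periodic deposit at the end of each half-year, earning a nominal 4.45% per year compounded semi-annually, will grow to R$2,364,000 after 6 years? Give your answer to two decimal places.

Periodic rate i = 0.0445/2 = 0.02225; n = 6 × 2 = 12 periods.
FV-annuity factor = 13.583065; PMT = 2.364e+06 / 13.583065 = 174,040.2416

R$174,040.24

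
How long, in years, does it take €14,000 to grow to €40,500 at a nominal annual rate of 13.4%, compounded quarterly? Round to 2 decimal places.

Periodic rate i = 0.134/4 = 0.0335.
n = ln(40500/14000) / ln(1+0.0335) = ln(2.89286) / 0.032951 = 32.2370 quarters
= 32.2370/4 years

8.06 years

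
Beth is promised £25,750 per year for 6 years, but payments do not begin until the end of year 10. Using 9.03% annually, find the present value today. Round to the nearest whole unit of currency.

Value one period before first payment (t=9): 25750 × [1 − (1+0.0903)^(−6)] / 0.0903 = 25750 × 4.481909 = 115,409.1580
PV₀ = 115,409.1580 / (1+0.0903)^9 = 115,409.1580 / 2.177279 = 53,006.1381

£53,006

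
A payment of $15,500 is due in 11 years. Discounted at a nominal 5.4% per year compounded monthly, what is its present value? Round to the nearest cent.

$8,569.18

Periodic rate i = 0.054/12 = 0.0045; n = 11 × 12 = 132 periods.
Discount factor = (1+0.0045)^(−132) = 0.552851; PV = 15,500 × 0.552851 = 8,569.1841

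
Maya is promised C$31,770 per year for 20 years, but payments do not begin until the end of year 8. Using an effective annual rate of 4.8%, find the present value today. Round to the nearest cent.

C$290,054.88

Value one period before first payment (t=7): 31770 × [1 − (1+0.048)^(−20)] / 0.048 = 31770 × 12.676284 = 402,725.5303
PV₀ = 402,725.5303 / (1+0.048)^7 = 402,725.5303 / 1.388446 = 290,054.8846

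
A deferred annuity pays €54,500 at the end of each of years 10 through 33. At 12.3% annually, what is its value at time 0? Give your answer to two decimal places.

€146,344.29

PV at t=9 (ordinary 24-year annuity): 54500 × a(24|0.123) = 54500 × 7.627761 = 415,712.9740
PV₀ = 415,712.9740 / (1+0.123)^9 = 415,712.9740 / 2.840651 = 146,344.2867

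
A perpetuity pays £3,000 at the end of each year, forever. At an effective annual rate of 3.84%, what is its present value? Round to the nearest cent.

PV = PMT / i = 3000 / 0.0384 = 78,125.0000

£78,125.00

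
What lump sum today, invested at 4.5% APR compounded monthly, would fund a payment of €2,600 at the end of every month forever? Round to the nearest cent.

Periodic rate i = 0.045/12 = 0.00375.
PV = PMT / i = 2600 / 0.00375 = 693,333.3333

€693,333.33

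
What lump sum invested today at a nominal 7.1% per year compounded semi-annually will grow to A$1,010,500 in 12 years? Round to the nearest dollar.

With 2 periods per year: i = 0.0355, n = 24.
PV = FV·(1+i)^(−n) = 1,010,500 × 0.432910 = 437,455.4589

A$437,455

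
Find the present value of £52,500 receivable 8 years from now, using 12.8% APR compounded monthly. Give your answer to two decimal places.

£18,958.19

i = 0.128/12 = 0.0106667 per month; n = 8·12 = 96.
Discount factor = (1+0.0106667)^(−96) = 0.361108; PV = 52,500 × 0.361108 = 18,958.1890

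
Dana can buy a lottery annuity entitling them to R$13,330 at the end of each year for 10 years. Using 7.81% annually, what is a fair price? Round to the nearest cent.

R$90,217.02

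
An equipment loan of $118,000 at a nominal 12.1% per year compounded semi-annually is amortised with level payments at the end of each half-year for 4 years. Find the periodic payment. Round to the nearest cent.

i = 0.121/2 = 0.0605 per half-year; n = 4·2 = 8.
Annuity-PV factor = 6.197524; PMT = 118000 / 6.197524 = 19,039.8616

$19,039.86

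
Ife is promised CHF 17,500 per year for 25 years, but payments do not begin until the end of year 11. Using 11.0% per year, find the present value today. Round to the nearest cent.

CHF 51,905.14

PV at t=10 (ordinary 25-year annuity): 17500 × a(25|0.11) = 17500 × 8.421745 = 147,380.5316
PV₀ = 147,380.5316 / (1+0.11)^10 = 147,380.5316 / 2.839421 = 51,905.1357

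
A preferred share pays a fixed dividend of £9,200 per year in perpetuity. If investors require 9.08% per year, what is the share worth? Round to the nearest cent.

£101,321.59

PV = C/r = 9200/0.0908 = 101,321.5859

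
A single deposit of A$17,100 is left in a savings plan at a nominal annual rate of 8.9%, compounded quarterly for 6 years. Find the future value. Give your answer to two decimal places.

i = 0.089/4 = 0.02225 per quarter; n = 6·4 = 24.
FV = 17,100 × (1 + 0.02225)^24 = 28,997.9283

A$28,997.93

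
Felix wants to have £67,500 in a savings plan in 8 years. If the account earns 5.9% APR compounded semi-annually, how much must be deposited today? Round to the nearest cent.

Periodic rate i = 0.059/2 = 0.0295; n = 8 × 2 = 16 periods.
Discount factor = (1+0.0295)^(−16) = 0.628027; PV = 67,500 × 0.628027 = 42,391.8293

£42,391.83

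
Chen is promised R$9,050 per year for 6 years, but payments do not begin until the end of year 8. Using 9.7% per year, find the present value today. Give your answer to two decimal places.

R$20,799.09

Value one period before first payment (t=7): 9050 × [1 − (1+0.097)^(−6)] / 0.097 = 9050 × 4.393819 = 39,764.0588
PV₀ = 39,764.0588 / (1+0.097)^7 = 39,764.0588 / 1.911817 = 20,799.0890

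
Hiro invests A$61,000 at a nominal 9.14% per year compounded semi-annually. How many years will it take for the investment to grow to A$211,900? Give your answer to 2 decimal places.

Periodic rate i = 0.0914/2 = 0.0457.
n = ln(211900/61000) / ln(1+0.0457) = ln(3.47377) / 0.044687 = 27.8661 half-years
= 27.8661/2 years

13.93 years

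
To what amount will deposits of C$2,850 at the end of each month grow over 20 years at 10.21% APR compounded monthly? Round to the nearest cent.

C$2,224,081.15

i = 0.1021/12 = 0.00850833 per month; n = 20·12 = 240.
FV = 2850 × [(1+0.00850833)^240 − 1] / 0.00850833 = 2850 × 780.379351 = 2,224,081.1505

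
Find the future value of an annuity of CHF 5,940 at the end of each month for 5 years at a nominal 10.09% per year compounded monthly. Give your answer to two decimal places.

With 12 periods per year: i = 0.00840833, n = 60.
FV = PMT · [(1+i)^n − 1] / i = 5940 · 77.621539 = 461,071.9393

CHF 461,071.94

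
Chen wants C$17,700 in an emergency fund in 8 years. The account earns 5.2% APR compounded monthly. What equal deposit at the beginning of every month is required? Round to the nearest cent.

C$148.43

With 12 periods per year: i = 0.00433333, n = 96.
PMT = 17700 / ( [(1+0.00433333)^96 − 1] / 0.00433333 × (1+i) ) = 17700 / 119.250854 = 148.4266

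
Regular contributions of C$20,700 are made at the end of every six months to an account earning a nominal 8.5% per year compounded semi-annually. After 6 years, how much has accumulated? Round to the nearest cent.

i = 0.085/2 = 0.0425 per half-year; n = 6·2 = 12.
FV = PMT · [(1+i)^n − 1] / i = 20700 · 15.243091 = 315,531.9802

C$315,531.98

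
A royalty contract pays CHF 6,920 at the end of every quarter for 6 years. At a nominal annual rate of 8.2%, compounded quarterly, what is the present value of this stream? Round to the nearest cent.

With 4 periods per year: i = 0.0205, n = 24.
PV = 6920 × [1 − (1+0.0205)^(−24)] / 0.0205 = 6920 × 18.807232 = 130,146.0447

CHF 130,146.04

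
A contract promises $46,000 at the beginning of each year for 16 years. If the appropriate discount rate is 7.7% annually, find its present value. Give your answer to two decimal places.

PV = 46000 × [1 − (1+0.077)^(−16)] / 0.077 × (1+i) = 46000 × 9.718528 = 447,052.3029
(Beginning-of-period payments → annuity-due factor ×(1+i).)

$447,052.30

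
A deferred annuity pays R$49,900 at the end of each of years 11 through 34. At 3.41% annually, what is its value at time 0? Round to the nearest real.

PV at t=10 (ordinary 24-year annuity): 49900 × a(24|0.0341) = 49900 × 16.211226 = 808,940.1538
PV₀ = 808,940.1538 / (1+0.0341)^10 = 808,940.1538 / 1.398381 = 578,483.5477

R$578,484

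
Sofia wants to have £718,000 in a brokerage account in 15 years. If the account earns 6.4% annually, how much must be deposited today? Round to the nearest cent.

PV = 718,000 / (1 + 0.064)^15 = 718,000 / 2.535855 = 283,139.2158

£283,139.22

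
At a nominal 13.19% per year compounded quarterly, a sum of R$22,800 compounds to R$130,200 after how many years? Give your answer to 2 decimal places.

13.43 years

Periodic rate i = 0.1319/4 = 0.032975.
n = ln(130200/22800) / ln(1+0.032975) = ln(5.71053) / 0.032443 = 53.7038 quarters
= 53.7038/4 years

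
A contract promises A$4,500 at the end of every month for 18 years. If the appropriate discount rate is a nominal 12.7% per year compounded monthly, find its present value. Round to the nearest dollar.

With 12 periods per year: i = 0.0105833, n = 216.
PV = PMT · [1 − (1+i)^(−n)] / i = 4500 · 84.765260 = 381,443.6697

A$381,444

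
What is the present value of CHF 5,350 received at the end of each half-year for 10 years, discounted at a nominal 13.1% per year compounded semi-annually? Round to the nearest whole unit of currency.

With 2 periods per year: i = 0.0655, n = 20.
Annuity factor a(20|0.0655) = 10.974880; PV = 5350 × 10.974880 = 58,715.6081

CHF 58,716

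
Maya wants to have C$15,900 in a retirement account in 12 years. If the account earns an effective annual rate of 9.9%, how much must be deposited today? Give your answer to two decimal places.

C$5,121.83

PV = FV·(1+i)^(−n) = 15,900 × 0.322127 = 5,121.8259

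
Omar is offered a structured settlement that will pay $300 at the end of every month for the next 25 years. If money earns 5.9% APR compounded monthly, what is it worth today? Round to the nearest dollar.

$47,007

Periodic rate i = 0.059/12 = 0.00491667; n = 25 × 12 = 300 periods.
Annuity factor a(300|0.00491667) = 156.690086; PV = 300 × 156.690086 = 47,007.0259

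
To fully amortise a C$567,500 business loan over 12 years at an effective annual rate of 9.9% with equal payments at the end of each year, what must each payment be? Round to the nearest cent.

C$82,880.62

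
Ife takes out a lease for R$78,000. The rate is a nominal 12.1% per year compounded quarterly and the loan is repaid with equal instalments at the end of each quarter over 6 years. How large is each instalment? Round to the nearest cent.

Periodic rate i = 0.121/4 = 0.03025; n = 6 × 4 = 24 periods.
Annuity-PV factor = 16.890024; PMT = 78000 / 16.890024 = 4,618.1107

R$4,618.11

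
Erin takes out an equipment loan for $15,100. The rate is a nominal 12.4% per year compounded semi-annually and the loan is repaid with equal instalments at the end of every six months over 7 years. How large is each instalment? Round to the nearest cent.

i = 0.124/2 = 0.062 per half-year; n = 7·2 = 14.
PMT = 15100 / ( [1 − (1+0.062)^(−14)] / 0.062 ) = 15100 / 9.180948 = 1,644.7103

$1,644.71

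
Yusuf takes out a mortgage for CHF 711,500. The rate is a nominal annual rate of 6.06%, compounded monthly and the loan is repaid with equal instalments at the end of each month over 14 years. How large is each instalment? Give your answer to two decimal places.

CHF 6,292.76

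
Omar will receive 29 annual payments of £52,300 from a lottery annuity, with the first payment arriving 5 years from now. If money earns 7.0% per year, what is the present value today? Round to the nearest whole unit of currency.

£489,872

PV at t=4 (ordinary 29-year annuity): 52300 × a(29|0.07) = 52300 × 12.277674 = 642,122.3537
PV₀ = 642,122.3537 / (1+0.07)^4 = 642,122.3537 / 1.310796 = 489,872.0692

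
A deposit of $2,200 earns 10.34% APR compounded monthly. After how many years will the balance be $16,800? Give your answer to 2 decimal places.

19.75 years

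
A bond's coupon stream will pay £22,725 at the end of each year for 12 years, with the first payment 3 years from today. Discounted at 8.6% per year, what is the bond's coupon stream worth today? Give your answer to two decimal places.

PV at t=2 (ordinary 12-year annuity): 22725 × a(12|0.086) = 22725 × 7.307311 = 166,058.6450
PV₀ = 166,058.6450 / (1+0.086)^2 = 166,058.6450 / 1.179396 = 140,799.7356

£140,799.74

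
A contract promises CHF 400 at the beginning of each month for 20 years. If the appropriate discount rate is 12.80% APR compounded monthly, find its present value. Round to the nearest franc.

Periodic rate i = 0.128/12 = 0.0106667; n = 20 × 12 = 240 periods.
Annuity factor a(240|0.0106667) × (1+i) = 87.325400; PV = 400 × 87.325400 = 34,930.1599
(annuity-due: payments at period start, so ×(1+i).)

CHF 34,930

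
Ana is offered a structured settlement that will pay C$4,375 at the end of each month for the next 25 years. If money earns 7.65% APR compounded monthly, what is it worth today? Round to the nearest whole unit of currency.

C$584,287

Periodic rate i = 0.0765/12 = 0.006375; n = 25 × 12 = 300 periods.
PV = PMT · [1 − (1+i)^(−n)] / i = 4375 · 133.551369 = 584,287.2383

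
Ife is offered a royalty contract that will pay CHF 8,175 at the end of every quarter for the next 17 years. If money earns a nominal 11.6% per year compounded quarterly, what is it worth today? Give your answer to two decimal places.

With 4 periods per year: i = 0.029, n = 68.
PV = 8175 × [1 − (1+0.029)^(−68)] / 0.029 = 8175 × 29.546970 = 241,546.4829

CHF 241,546.48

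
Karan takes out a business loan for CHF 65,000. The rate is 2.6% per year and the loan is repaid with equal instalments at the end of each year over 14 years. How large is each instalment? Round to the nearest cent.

PMT = 65000 / ( [1 − (1+0.026)^(−14)] / 0.026 ) = 65000 / 11.610345 = 5,598.4557

CHF 5,598.46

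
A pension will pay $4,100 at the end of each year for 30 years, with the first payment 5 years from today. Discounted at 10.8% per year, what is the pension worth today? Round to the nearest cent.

PV at t=4 (ordinary 30-year annuity): 4100 × a(30|0.108) = 4100 × 8.832303 = 36,212.4421
PV₀ = 36,212.4421 / (1+0.108)^4 = 36,212.4421 / 1.507159 = 24,026.9571

$24,026.96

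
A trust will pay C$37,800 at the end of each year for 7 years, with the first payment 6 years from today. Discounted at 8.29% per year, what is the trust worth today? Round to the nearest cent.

Value one period before first payment (t=5): 37800 × [1 − (1+0.0829)^(−7)] / 0.0829 = 37800 × 5.155129 = 194,863.8821
Discount back 5 years: 194,863.8821 × (1+0.0829)^(−5) = 194,863.8821 × 0.671519 = 130,854.7770

C$130,854.78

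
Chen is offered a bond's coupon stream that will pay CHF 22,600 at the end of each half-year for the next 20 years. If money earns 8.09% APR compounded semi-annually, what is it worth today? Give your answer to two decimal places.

CHF 444,336.77

Periodic rate i = 0.0809/2 = 0.04045; n = 20 × 2 = 40 periods.
Annuity factor a(40|0.04045) = 19.660919; PV = 22600 × 19.660919 = 444,336.7695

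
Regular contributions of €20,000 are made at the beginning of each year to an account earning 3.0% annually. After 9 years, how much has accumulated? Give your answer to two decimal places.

€209,277.59

FV = PMT · [(1+i)^n − 1] / i × (1+i) = 20000 · 10.463879 = 209,277.5862
Payments are at the start of each period, so multiply by (1+i).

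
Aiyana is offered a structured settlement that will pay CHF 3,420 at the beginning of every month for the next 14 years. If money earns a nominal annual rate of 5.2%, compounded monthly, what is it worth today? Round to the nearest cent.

i = 0.052/12 = 0.00433333 per month; n = 14·12 = 168.
PV = 3420 × [1 − (1+0.00433333)^(−168)] / 0.00433333 × (1+i) = 3420 × 119.677790 = 409,298.0420
(annuity-due: payments at period start, so ×(1+i).)

CHF 409,298.04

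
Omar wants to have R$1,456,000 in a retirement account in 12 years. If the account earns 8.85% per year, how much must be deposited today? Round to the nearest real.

R$526,284

PV = FV·(1+i)^(−n) = 1,456,000 × 0.361459 = 526,284.0092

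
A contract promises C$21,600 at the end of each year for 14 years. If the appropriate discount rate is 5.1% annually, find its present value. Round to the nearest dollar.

Annuity factor a(14|0.051) = 9.835655; PV = 21600 × 9.835655 = 212,450.1577

C$212,450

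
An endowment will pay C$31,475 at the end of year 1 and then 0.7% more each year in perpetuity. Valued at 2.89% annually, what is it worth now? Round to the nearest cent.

PV = PMT / (i − g) = 31475 / (0.0289 − 0.007) = 31475 / 0.021900 = 1,437,214.6119

C$1,437,214.61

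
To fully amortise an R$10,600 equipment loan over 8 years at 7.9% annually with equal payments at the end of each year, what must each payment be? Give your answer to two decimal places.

R$1,837.56

PMT = 10600 / ( [1 − (1+0.079)^(−8)] / 0.079 ) = 10600 / 5.768511 = 1,837.5625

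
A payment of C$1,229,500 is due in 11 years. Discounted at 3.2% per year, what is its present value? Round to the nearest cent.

C$869,464.52

PV = FV·(1+i)^(−n) = 1,229,500 × 0.707169 = 869,464.5166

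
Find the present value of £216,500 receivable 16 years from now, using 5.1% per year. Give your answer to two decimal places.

PV = FV·(1+i)^(−n) = 216,500 × 0.451187 = 97,681.9778

£97,681.98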